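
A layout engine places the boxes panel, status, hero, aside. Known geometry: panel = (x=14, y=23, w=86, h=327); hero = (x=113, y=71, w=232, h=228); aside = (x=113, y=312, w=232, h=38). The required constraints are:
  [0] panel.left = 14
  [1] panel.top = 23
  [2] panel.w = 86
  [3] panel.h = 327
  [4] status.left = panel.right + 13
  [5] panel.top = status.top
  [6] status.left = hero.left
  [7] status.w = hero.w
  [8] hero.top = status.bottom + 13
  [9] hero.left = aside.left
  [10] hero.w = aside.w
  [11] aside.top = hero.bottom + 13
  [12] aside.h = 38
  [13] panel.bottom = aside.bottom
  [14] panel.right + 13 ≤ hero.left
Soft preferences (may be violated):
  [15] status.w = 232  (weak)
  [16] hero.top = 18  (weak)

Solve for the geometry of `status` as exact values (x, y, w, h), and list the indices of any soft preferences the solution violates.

1. status.x = 113  [status.left = panel.right + 13]
2. status.y = 23  [panel.top = status.top]
3. status.w = 232  [status.w = hero.w]
4. status.h = 35  [hero.top = status.bottom + 13]

status = (x=113, y=23, w=232, h=35)
violated soft preferences: 16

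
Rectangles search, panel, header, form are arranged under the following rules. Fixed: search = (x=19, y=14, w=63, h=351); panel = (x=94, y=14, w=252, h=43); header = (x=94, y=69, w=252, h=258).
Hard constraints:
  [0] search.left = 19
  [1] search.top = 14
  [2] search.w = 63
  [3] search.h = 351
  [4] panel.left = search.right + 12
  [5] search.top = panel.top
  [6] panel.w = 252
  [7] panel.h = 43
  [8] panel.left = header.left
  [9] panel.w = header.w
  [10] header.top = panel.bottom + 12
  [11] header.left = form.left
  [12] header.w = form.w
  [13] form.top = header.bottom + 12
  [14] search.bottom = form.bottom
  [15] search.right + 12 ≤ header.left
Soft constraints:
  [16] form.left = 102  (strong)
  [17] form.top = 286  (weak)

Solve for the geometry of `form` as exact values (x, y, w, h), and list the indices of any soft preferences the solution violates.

1. form.x = 94  [header.left = form.left]
2. form.w = 252  [header.w = form.w]
3. form.y = 339  [form.top = header.bottom + 12]
4. form.h = 26  [search.bottom = form.bottom]

form = (x=94, y=339, w=252, h=26)
violated soft preferences: 16, 17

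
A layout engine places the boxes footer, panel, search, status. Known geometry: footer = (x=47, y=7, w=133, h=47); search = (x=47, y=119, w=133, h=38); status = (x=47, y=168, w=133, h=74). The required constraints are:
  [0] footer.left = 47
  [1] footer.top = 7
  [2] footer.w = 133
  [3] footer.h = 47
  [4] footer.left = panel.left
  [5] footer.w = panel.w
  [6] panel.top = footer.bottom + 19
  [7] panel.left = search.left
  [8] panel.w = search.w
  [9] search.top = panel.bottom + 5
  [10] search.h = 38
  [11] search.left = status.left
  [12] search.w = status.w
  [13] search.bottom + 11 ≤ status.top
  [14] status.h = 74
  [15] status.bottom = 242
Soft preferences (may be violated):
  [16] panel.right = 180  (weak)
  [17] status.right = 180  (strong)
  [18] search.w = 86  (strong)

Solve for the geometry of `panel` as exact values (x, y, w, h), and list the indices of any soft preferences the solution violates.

panel = (x=47, y=73, w=133, h=41)
violated soft preferences: 18

1. panel.x = 47  [footer.left = panel.left]
2. panel.w = 133  [footer.w = panel.w]
3. panel.y = 73  [panel.top = footer.bottom + 19]
4. panel.h = 41  [search.top = panel.bottom + 5]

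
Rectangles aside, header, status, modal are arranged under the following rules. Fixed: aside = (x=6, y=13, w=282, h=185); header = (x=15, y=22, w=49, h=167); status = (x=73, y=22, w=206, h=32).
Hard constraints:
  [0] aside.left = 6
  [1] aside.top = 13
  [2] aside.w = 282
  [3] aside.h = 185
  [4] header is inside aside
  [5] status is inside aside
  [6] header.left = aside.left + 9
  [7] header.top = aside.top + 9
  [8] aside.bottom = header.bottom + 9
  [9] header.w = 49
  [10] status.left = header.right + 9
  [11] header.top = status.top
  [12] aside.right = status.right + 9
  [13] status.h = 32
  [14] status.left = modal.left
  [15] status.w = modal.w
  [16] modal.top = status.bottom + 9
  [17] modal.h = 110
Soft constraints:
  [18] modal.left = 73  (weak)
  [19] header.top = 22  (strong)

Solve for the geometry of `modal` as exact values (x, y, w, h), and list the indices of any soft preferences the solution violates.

1. modal.x = 73  [status.left = modal.left]
2. modal.w = 206  [status.w = modal.w]
3. modal.y = 63  [modal.top = status.bottom + 9]
4. modal.h = 110  [modal.h = 110]

modal = (x=73, y=63, w=206, h=110)
violated soft preferences: none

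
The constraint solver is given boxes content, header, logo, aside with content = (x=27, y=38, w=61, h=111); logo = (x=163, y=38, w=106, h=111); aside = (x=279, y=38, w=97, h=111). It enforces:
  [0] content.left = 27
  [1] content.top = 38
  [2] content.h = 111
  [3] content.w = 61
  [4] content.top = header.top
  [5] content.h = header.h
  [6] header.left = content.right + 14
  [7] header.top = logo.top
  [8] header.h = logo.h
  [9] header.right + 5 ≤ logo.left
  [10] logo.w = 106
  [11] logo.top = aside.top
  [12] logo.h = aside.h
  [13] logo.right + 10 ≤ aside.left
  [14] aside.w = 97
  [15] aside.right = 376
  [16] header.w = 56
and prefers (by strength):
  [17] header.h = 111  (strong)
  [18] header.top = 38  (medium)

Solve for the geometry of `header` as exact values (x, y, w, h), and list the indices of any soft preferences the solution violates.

1. header.y = 38  [content.top = header.top]
2. header.h = 111  [content.h = header.h]
3. header.x = 102  [header.left = content.right + 14]
4. header.w = 56  [header.w = 56]

header = (x=102, y=38, w=56, h=111)
violated soft preferences: none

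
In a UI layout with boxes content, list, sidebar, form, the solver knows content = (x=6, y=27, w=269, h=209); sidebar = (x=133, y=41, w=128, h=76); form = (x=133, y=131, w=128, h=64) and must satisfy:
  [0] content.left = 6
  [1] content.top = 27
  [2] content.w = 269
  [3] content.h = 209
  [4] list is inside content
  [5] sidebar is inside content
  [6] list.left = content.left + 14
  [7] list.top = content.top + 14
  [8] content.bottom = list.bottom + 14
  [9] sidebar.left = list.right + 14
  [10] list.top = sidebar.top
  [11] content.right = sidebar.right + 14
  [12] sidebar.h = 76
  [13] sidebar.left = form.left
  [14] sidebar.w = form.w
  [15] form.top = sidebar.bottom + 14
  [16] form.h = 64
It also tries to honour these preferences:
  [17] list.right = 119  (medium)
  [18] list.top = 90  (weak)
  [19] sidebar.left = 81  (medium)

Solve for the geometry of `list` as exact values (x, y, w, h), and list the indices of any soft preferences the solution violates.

list = (x=20, y=41, w=99, h=181)
violated soft preferences: 18, 19

1. list.x = 20  [list.left = content.left + 14]
2. list.y = 41  [list.top = content.top + 14]
3. list.h = 181  [content.bottom = list.bottom + 14]
4. list.w = 99  [sidebar.left = list.right + 14]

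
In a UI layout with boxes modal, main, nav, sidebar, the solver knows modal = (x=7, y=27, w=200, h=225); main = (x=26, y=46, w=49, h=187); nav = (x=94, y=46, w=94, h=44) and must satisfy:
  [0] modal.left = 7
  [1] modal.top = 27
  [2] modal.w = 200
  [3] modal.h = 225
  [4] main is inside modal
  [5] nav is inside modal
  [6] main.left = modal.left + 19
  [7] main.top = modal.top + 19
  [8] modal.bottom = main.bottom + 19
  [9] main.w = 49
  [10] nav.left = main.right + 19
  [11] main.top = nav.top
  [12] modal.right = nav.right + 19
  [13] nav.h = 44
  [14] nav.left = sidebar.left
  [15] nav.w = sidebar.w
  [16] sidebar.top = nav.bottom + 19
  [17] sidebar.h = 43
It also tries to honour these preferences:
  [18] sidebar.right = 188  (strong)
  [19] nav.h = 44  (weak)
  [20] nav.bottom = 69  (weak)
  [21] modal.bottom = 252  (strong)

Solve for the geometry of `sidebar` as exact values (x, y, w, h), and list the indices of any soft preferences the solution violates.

sidebar = (x=94, y=109, w=94, h=43)
violated soft preferences: 20

1. sidebar.x = 94  [nav.left = sidebar.left]
2. sidebar.w = 94  [nav.w = sidebar.w]
3. sidebar.y = 109  [sidebar.top = nav.bottom + 19]
4. sidebar.h = 43  [sidebar.h = 43]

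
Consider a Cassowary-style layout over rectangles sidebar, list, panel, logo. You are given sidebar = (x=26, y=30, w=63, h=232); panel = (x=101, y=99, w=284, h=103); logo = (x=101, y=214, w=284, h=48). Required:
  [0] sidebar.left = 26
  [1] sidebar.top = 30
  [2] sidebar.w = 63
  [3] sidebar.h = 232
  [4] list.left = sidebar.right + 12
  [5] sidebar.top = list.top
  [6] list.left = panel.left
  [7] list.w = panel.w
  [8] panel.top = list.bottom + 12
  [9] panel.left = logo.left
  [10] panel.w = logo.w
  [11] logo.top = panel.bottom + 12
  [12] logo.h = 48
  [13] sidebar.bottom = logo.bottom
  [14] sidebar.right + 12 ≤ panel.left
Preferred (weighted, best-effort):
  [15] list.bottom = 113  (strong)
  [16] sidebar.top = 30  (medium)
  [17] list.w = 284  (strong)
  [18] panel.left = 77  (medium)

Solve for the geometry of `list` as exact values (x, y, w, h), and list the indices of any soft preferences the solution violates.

list = (x=101, y=30, w=284, h=57)
violated soft preferences: 15, 18

1. list.x = 101  [list.left = sidebar.right + 12]
2. list.y = 30  [sidebar.top = list.top]
3. list.w = 284  [list.w = panel.w]
4. list.h = 57  [panel.top = list.bottom + 12]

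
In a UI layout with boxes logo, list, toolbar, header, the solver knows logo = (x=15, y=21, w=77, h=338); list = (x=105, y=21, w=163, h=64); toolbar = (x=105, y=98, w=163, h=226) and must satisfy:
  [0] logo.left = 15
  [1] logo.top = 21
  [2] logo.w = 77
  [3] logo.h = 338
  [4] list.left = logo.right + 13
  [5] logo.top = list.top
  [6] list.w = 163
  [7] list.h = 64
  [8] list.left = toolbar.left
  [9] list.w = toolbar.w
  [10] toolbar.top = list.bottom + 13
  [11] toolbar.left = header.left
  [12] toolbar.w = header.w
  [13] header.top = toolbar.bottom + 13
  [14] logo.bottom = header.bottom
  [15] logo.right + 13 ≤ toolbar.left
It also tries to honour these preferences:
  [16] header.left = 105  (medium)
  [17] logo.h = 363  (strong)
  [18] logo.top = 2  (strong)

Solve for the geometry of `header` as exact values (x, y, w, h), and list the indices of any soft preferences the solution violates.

header = (x=105, y=337, w=163, h=22)
violated soft preferences: 17, 18

1. header.x = 105  [toolbar.left = header.left]
2. header.w = 163  [toolbar.w = header.w]
3. header.y = 337  [header.top = toolbar.bottom + 13]
4. header.h = 22  [logo.bottom = header.bottom]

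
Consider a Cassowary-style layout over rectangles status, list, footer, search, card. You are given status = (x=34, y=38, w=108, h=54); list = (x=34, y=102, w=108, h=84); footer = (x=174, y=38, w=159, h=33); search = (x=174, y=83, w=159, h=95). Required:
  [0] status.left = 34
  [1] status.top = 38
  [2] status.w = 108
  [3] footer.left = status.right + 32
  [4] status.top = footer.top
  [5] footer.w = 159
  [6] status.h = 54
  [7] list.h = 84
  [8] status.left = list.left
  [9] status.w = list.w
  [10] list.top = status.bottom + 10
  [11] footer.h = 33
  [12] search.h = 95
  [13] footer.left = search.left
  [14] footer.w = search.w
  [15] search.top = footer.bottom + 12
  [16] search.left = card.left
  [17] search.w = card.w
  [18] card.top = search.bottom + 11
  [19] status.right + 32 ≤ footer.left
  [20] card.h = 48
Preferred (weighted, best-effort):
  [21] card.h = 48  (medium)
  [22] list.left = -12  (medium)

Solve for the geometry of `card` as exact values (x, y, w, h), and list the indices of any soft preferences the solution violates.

card = (x=174, y=189, w=159, h=48)
violated soft preferences: 22

1. card.x = 174  [search.left = card.left]
2. card.w = 159  [search.w = card.w]
3. card.y = 189  [card.top = search.bottom + 11]
4. card.h = 48  [card.h = 48]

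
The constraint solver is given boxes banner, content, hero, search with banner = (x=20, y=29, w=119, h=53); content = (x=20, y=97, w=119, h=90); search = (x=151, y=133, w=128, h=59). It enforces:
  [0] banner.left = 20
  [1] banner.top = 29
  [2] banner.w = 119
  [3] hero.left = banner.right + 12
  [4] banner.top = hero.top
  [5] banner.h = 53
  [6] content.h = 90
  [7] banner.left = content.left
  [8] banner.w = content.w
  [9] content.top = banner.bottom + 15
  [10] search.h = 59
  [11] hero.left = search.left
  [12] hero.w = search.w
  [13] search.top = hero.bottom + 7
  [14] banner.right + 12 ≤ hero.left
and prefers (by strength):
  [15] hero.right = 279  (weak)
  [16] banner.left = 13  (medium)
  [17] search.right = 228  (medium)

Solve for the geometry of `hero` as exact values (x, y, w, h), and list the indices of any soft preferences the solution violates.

1. hero.x = 151  [hero.left = banner.right + 12]
2. hero.y = 29  [banner.top = hero.top]
3. hero.w = 128  [hero.w = search.w]
4. hero.h = 97  [search.top = hero.bottom + 7]

hero = (x=151, y=29, w=128, h=97)
violated soft preferences: 16, 17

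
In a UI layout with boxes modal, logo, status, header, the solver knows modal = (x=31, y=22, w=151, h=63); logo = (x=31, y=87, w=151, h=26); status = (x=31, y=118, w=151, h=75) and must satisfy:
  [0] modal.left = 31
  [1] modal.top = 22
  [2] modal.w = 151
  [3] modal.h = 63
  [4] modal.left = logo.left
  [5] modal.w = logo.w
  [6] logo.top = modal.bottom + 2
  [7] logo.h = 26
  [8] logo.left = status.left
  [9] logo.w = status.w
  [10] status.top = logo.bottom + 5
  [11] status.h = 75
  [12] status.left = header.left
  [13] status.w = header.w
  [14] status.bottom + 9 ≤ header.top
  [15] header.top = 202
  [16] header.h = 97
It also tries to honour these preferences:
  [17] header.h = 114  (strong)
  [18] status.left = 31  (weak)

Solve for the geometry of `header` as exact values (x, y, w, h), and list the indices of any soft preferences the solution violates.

1. header.x = 31  [status.left = header.left]
2. header.w = 151  [status.w = header.w]
3. header.y = 202  [header.top = 202]
4. header.h = 97  [header.h = 97]

header = (x=31, y=202, w=151, h=97)
violated soft preferences: 17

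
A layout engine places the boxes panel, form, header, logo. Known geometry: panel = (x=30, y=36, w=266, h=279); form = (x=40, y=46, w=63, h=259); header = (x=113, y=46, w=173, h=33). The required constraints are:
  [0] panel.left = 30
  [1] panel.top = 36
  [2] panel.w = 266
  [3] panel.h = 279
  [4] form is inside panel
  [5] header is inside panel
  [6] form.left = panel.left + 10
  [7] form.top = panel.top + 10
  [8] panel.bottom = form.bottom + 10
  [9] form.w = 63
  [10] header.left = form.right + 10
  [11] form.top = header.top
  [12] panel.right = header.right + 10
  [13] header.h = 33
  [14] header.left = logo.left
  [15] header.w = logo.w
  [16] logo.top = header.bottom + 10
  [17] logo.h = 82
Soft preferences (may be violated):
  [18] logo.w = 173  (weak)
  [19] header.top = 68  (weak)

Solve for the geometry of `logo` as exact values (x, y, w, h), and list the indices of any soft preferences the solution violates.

1. logo.x = 113  [header.left = logo.left]
2. logo.w = 173  [header.w = logo.w]
3. logo.y = 89  [logo.top = header.bottom + 10]
4. logo.h = 82  [logo.h = 82]

logo = (x=113, y=89, w=173, h=82)
violated soft preferences: 19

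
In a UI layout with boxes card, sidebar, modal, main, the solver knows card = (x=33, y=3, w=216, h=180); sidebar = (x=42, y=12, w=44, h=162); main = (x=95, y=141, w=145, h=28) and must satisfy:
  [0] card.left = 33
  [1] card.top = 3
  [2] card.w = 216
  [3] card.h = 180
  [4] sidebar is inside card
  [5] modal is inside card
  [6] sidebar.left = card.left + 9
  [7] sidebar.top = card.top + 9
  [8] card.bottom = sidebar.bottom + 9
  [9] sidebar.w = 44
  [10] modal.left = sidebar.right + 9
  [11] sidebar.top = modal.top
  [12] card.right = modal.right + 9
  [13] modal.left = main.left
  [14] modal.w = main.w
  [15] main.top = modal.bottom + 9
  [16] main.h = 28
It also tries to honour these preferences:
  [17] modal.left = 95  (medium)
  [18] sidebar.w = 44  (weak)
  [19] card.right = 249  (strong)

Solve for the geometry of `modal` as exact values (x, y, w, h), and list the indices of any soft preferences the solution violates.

modal = (x=95, y=12, w=145, h=120)
violated soft preferences: none

1. modal.x = 95  [modal.left = sidebar.right + 9]
2. modal.y = 12  [sidebar.top = modal.top]
3. modal.w = 145  [card.right = modal.right + 9]
4. modal.h = 120  [main.top = modal.bottom + 9]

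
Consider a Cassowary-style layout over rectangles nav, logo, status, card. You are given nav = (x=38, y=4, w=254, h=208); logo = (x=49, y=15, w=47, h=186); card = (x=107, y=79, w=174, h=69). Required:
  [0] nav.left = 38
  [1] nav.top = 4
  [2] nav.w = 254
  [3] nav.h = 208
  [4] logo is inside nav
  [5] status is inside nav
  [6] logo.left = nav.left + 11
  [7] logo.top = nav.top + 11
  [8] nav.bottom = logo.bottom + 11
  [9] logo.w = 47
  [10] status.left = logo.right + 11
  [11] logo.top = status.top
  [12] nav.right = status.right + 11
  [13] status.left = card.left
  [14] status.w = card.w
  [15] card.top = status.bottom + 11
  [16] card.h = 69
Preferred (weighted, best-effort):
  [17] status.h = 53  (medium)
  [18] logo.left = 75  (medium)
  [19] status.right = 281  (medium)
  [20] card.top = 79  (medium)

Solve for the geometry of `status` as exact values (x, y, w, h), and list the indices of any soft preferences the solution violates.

1. status.x = 107  [status.left = logo.right + 11]
2. status.y = 15  [logo.top = status.top]
3. status.w = 174  [nav.right = status.right + 11]
4. status.h = 53  [card.top = status.bottom + 11]

status = (x=107, y=15, w=174, h=53)
violated soft preferences: 18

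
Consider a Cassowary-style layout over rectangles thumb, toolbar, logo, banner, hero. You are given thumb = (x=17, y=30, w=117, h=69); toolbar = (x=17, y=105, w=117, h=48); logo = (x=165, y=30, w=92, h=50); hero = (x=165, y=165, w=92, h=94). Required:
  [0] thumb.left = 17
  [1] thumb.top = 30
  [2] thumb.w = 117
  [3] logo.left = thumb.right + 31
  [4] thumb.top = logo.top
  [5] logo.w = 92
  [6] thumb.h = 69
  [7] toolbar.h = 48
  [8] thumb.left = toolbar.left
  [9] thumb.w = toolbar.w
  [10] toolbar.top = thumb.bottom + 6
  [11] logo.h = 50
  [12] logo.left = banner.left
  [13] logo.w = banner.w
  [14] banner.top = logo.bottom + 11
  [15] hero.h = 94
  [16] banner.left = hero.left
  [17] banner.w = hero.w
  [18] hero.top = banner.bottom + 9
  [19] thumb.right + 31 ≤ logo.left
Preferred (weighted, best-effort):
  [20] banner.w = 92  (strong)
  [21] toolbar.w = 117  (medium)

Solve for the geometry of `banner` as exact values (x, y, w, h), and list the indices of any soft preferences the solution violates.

banner = (x=165, y=91, w=92, h=65)
violated soft preferences: none

1. banner.x = 165  [logo.left = banner.left]
2. banner.w = 92  [logo.w = banner.w]
3. banner.y = 91  [banner.top = logo.bottom + 11]
4. banner.h = 65  [hero.top = banner.bottom + 9]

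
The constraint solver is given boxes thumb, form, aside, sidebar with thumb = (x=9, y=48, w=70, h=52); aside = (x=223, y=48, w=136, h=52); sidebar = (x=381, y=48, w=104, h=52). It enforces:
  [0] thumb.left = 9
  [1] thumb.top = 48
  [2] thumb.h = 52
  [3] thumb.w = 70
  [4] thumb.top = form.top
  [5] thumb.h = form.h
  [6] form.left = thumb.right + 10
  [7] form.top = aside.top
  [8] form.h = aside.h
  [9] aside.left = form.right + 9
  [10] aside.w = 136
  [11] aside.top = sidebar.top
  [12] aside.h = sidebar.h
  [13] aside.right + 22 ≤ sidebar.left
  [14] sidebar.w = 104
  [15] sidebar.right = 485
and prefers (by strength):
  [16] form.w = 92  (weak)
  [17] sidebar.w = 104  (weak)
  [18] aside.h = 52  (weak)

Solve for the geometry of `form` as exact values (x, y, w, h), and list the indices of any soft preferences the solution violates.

1. form.y = 48  [thumb.top = form.top]
2. form.h = 52  [thumb.h = form.h]
3. form.x = 89  [form.left = thumb.right + 10]
4. form.w = 125  [aside.left = form.right + 9]

form = (x=89, y=48, w=125, h=52)
violated soft preferences: 16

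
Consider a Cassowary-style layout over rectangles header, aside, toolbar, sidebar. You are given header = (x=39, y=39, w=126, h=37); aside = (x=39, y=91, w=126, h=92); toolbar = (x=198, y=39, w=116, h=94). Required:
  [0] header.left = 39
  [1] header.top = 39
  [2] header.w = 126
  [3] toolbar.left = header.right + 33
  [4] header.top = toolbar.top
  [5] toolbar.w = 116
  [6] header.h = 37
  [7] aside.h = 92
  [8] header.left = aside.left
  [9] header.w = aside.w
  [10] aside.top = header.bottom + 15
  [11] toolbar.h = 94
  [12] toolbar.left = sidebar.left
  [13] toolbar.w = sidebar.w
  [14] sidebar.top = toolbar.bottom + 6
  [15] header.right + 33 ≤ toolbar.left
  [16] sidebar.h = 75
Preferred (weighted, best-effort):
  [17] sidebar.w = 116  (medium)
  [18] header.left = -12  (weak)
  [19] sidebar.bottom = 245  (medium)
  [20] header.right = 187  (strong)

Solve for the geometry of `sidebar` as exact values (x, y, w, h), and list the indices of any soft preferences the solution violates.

sidebar = (x=198, y=139, w=116, h=75)
violated soft preferences: 18, 19, 20

1. sidebar.x = 198  [toolbar.left = sidebar.left]
2. sidebar.w = 116  [toolbar.w = sidebar.w]
3. sidebar.y = 139  [sidebar.top = toolbar.bottom + 6]
4. sidebar.h = 75  [sidebar.h = 75]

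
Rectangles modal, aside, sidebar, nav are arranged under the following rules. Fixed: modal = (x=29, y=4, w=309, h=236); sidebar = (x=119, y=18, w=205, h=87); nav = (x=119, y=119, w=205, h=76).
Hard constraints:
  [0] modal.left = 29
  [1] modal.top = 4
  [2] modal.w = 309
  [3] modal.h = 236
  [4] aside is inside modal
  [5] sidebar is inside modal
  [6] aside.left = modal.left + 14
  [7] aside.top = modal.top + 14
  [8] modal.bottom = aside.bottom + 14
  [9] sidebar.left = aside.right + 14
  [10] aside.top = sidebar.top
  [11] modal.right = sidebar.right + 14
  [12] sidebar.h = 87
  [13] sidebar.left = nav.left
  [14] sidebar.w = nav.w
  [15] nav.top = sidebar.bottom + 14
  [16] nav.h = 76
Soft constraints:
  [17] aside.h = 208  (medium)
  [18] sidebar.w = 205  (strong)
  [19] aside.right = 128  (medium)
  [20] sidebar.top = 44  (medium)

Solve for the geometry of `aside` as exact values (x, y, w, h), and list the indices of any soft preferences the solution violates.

1. aside.x = 43  [aside.left = modal.left + 14]
2. aside.y = 18  [aside.top = modal.top + 14]
3. aside.h = 208  [modal.bottom = aside.bottom + 14]
4. aside.w = 62  [sidebar.left = aside.right + 14]

aside = (x=43, y=18, w=62, h=208)
violated soft preferences: 19, 20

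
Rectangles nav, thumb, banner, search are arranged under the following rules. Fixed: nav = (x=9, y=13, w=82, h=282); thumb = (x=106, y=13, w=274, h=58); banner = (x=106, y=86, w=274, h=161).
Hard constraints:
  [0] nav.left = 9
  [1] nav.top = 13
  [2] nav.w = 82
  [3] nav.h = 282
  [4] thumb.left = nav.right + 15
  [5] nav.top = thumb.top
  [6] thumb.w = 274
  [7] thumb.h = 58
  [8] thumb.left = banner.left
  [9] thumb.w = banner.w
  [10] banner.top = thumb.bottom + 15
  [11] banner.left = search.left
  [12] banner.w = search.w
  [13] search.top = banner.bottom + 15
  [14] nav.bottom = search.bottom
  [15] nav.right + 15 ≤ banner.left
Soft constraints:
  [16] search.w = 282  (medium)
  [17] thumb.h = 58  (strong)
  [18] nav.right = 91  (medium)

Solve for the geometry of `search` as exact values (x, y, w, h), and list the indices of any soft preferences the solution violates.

search = (x=106, y=262, w=274, h=33)
violated soft preferences: 16

1. search.x = 106  [banner.left = search.left]
2. search.w = 274  [banner.w = search.w]
3. search.y = 262  [search.top = banner.bottom + 15]
4. search.h = 33  [nav.bottom = search.bottom]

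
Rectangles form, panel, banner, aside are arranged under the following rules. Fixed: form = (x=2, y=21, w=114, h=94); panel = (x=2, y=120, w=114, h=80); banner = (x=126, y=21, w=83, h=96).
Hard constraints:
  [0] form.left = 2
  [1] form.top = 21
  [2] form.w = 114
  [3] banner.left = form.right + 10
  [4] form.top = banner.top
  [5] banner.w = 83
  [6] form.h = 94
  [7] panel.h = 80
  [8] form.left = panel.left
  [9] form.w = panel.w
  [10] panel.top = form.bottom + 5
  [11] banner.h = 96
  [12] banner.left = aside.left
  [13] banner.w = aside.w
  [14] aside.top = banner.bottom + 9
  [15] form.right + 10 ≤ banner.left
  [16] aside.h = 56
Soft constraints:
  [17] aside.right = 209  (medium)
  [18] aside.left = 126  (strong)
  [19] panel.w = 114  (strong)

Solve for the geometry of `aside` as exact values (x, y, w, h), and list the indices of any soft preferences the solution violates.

aside = (x=126, y=126, w=83, h=56)
violated soft preferences: none

1. aside.x = 126  [banner.left = aside.left]
2. aside.w = 83  [banner.w = aside.w]
3. aside.y = 126  [aside.top = banner.bottom + 9]
4. aside.h = 56  [aside.h = 56]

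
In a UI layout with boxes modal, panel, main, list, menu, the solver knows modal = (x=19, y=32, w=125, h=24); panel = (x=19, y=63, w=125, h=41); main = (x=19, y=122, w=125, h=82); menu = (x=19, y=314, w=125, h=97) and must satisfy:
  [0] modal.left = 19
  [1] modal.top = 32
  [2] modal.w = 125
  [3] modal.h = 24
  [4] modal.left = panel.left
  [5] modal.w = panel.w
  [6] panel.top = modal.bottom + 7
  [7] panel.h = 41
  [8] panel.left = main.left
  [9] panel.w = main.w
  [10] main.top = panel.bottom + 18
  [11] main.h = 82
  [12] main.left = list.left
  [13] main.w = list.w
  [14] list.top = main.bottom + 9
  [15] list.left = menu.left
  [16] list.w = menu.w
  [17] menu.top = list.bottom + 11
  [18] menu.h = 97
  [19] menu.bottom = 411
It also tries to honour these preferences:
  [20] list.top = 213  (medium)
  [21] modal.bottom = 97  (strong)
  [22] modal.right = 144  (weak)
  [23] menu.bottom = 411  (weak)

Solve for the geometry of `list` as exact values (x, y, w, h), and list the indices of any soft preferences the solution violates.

1. list.x = 19  [main.left = list.left]
2. list.w = 125  [main.w = list.w]
3. list.y = 213  [list.top = main.bottom + 9]
4. list.h = 90  [menu.top = list.bottom + 11]

list = (x=19, y=213, w=125, h=90)
violated soft preferences: 21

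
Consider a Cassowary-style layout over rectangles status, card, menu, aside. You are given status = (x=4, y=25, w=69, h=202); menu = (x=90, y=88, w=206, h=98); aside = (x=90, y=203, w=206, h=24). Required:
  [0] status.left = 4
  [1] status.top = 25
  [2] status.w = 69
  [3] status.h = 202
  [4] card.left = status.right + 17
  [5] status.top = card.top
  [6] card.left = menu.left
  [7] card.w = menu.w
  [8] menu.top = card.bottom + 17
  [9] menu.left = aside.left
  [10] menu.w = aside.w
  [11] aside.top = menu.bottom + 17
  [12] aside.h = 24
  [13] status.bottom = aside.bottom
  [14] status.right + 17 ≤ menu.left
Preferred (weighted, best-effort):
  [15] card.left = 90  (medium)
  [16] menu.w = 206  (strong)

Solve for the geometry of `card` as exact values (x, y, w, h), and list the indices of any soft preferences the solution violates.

card = (x=90, y=25, w=206, h=46)
violated soft preferences: none

1. card.x = 90  [card.left = status.right + 17]
2. card.y = 25  [status.top = card.top]
3. card.w = 206  [card.w = menu.w]
4. card.h = 46  [menu.top = card.bottom + 17]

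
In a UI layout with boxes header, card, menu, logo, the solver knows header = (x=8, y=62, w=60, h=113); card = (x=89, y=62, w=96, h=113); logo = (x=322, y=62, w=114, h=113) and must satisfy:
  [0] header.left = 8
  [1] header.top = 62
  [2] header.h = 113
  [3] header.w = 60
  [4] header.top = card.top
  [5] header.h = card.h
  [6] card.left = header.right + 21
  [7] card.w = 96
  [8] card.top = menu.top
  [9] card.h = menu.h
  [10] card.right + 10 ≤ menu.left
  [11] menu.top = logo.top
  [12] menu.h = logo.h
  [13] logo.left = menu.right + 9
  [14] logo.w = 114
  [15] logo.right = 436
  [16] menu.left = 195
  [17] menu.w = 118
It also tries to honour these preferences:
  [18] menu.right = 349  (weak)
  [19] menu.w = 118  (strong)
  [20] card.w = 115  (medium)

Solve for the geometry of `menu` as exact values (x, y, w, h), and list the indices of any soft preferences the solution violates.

1. menu.y = 62  [card.top = menu.top]
2. menu.h = 113  [card.h = menu.h]
3. menu.x = 195  [menu.left = 195]
4. menu.w = 118  [menu.w = 118]

menu = (x=195, y=62, w=118, h=113)
violated soft preferences: 18, 20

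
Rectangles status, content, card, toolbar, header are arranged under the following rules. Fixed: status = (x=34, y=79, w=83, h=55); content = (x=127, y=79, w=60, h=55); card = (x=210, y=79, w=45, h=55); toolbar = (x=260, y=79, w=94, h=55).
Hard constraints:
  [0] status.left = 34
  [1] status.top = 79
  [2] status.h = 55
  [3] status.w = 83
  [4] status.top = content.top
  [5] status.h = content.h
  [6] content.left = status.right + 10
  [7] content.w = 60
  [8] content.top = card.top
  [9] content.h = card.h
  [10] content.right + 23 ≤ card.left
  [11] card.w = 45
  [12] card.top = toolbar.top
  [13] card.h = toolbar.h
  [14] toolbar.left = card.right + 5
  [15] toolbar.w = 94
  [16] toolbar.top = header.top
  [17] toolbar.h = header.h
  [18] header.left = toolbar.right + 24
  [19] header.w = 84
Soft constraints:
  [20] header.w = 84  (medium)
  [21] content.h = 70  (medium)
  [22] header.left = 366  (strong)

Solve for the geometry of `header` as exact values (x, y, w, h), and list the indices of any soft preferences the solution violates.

header = (x=378, y=79, w=84, h=55)
violated soft preferences: 21, 22

1. header.y = 79  [toolbar.top = header.top]
2. header.h = 55  [toolbar.h = header.h]
3. header.x = 378  [header.left = toolbar.right + 24]
4. header.w = 84  [header.w = 84]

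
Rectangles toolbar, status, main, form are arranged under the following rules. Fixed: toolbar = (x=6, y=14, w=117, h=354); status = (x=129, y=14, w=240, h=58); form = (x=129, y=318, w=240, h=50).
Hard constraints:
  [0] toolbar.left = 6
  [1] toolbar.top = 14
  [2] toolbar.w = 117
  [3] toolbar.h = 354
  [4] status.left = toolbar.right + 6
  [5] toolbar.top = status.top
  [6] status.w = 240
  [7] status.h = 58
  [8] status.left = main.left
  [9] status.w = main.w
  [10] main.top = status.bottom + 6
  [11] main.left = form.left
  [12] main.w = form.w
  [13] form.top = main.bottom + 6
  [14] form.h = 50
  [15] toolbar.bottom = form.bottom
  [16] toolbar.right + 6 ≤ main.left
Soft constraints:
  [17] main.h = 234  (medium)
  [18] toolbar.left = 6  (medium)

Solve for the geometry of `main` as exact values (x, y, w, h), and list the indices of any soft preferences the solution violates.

main = (x=129, y=78, w=240, h=234)
violated soft preferences: none

1. main.x = 129  [status.left = main.left]
2. main.w = 240  [status.w = main.w]
3. main.y = 78  [main.top = status.bottom + 6]
4. main.h = 234  [form.top = main.bottom + 6]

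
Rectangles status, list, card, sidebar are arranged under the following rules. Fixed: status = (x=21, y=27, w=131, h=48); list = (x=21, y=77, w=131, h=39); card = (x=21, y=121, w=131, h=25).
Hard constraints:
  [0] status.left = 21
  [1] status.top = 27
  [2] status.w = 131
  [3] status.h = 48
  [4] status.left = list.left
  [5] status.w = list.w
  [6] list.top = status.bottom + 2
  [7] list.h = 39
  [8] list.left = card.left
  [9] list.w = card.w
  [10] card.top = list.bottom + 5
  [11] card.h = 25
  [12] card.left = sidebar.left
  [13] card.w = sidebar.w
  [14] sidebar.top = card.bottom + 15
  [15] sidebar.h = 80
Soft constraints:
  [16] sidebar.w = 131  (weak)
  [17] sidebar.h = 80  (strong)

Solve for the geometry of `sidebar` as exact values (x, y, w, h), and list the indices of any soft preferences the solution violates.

1. sidebar.x = 21  [card.left = sidebar.left]
2. sidebar.w = 131  [card.w = sidebar.w]
3. sidebar.y = 161  [sidebar.top = card.bottom + 15]
4. sidebar.h = 80  [sidebar.h = 80]

sidebar = (x=21, y=161, w=131, h=80)
violated soft preferences: none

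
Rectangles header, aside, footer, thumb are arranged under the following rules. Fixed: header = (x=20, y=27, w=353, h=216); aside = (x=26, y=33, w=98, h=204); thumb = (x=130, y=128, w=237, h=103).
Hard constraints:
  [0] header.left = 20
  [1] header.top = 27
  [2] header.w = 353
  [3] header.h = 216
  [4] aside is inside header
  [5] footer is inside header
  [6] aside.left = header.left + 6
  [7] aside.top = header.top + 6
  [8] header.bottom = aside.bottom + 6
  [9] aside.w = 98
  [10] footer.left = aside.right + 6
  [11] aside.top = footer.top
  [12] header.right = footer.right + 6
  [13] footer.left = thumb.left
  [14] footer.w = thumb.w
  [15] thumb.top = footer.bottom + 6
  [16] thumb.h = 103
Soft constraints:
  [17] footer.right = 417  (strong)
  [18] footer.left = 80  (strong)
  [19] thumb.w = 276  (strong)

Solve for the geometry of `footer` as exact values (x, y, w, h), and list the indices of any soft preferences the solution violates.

footer = (x=130, y=33, w=237, h=89)
violated soft preferences: 17, 18, 19

1. footer.x = 130  [footer.left = aside.right + 6]
2. footer.y = 33  [aside.top = footer.top]
3. footer.w = 237  [header.right = footer.right + 6]
4. footer.h = 89  [thumb.top = footer.bottom + 6]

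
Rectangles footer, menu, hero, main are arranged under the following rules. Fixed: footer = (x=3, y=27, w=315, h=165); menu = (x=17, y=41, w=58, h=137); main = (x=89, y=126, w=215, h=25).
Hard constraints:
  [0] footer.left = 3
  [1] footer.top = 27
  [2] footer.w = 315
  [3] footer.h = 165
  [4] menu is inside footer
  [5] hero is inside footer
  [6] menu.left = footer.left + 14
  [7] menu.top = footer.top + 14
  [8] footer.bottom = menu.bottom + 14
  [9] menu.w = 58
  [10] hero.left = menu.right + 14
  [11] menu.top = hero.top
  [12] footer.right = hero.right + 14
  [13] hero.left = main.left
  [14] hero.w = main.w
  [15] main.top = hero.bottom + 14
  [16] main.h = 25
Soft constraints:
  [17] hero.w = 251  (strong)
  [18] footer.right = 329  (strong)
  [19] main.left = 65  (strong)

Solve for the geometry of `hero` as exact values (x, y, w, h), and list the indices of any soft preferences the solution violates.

1. hero.x = 89  [hero.left = menu.right + 14]
2. hero.y = 41  [menu.top = hero.top]
3. hero.w = 215  [footer.right = hero.right + 14]
4. hero.h = 71  [main.top = hero.bottom + 14]

hero = (x=89, y=41, w=215, h=71)
violated soft preferences: 17, 18, 19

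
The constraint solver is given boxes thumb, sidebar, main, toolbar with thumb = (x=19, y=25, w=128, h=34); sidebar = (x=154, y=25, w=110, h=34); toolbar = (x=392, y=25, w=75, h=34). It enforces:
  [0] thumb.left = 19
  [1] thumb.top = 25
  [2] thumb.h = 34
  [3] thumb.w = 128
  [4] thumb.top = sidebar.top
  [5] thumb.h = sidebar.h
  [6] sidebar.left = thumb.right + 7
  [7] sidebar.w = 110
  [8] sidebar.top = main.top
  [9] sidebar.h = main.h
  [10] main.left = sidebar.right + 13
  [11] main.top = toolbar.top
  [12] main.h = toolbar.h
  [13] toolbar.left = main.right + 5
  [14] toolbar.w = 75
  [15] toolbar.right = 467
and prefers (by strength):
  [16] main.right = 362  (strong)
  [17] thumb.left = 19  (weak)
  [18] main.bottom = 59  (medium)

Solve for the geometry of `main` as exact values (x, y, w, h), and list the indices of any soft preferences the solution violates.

main = (x=277, y=25, w=110, h=34)
violated soft preferences: 16

1. main.y = 25  [sidebar.top = main.top]
2. main.h = 34  [sidebar.h = main.h]
3. main.x = 277  [main.left = sidebar.right + 13]
4. main.w = 110  [toolbar.left = main.right + 5]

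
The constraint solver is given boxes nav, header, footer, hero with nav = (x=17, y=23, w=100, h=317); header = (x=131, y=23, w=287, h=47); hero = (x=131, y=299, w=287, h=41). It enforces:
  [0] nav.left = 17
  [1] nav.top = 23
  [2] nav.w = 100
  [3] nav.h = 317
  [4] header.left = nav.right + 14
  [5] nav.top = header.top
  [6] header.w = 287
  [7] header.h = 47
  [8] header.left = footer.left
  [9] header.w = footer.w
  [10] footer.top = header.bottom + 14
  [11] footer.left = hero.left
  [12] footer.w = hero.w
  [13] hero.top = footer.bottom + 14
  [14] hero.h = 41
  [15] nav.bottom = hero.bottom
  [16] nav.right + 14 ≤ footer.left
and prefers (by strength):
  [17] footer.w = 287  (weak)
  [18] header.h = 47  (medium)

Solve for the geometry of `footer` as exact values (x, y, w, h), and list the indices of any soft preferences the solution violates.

footer = (x=131, y=84, w=287, h=201)
violated soft preferences: none

1. footer.x = 131  [header.left = footer.left]
2. footer.w = 287  [header.w = footer.w]
3. footer.y = 84  [footer.top = header.bottom + 14]
4. footer.h = 201  [hero.top = footer.bottom + 14]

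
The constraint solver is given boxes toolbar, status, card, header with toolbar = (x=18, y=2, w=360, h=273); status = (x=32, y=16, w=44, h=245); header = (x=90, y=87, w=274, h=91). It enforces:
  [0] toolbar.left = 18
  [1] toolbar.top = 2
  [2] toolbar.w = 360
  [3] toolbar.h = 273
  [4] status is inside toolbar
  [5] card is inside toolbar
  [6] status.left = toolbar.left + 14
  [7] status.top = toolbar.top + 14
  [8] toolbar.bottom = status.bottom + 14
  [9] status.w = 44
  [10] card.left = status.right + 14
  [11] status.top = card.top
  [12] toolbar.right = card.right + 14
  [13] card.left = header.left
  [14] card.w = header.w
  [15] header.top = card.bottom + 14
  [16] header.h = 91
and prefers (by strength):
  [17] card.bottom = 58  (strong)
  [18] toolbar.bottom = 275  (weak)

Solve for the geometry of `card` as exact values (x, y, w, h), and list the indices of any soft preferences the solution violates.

1. card.x = 90  [card.left = status.right + 14]
2. card.y = 16  [status.top = card.top]
3. card.w = 274  [toolbar.right = card.right + 14]
4. card.h = 57  [header.top = card.bottom + 14]

card = (x=90, y=16, w=274, h=57)
violated soft preferences: 17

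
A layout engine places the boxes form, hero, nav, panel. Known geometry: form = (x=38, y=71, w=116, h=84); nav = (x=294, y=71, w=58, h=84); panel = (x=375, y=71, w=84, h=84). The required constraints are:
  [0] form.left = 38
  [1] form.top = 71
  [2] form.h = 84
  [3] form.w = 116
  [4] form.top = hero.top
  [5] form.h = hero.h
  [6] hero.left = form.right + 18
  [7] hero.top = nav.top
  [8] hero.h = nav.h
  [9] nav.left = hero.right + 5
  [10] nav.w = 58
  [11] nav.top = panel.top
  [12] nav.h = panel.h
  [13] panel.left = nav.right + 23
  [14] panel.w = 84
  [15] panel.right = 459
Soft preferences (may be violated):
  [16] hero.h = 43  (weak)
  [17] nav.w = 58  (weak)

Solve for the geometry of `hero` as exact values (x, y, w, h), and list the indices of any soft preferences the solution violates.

1. hero.y = 71  [form.top = hero.top]
2. hero.h = 84  [form.h = hero.h]
3. hero.x = 172  [hero.left = form.right + 18]
4. hero.w = 117  [nav.left = hero.right + 5]

hero = (x=172, y=71, w=117, h=84)
violated soft preferences: 16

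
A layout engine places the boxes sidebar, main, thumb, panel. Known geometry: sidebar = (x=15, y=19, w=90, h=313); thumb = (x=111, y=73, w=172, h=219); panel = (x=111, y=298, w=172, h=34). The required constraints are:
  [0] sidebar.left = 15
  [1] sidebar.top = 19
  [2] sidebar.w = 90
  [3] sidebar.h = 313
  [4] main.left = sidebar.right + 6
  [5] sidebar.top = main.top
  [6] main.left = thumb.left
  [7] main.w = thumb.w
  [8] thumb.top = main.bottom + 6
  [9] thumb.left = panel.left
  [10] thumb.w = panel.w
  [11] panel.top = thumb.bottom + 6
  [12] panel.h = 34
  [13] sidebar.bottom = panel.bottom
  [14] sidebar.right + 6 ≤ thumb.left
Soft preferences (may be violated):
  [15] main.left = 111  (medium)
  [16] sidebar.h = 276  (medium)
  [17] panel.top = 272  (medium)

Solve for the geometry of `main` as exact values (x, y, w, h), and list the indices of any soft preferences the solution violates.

main = (x=111, y=19, w=172, h=48)
violated soft preferences: 16, 17

1. main.x = 111  [main.left = sidebar.right + 6]
2. main.y = 19  [sidebar.top = main.top]
3. main.w = 172  [main.w = thumb.w]
4. main.h = 48  [thumb.top = main.bottom + 6]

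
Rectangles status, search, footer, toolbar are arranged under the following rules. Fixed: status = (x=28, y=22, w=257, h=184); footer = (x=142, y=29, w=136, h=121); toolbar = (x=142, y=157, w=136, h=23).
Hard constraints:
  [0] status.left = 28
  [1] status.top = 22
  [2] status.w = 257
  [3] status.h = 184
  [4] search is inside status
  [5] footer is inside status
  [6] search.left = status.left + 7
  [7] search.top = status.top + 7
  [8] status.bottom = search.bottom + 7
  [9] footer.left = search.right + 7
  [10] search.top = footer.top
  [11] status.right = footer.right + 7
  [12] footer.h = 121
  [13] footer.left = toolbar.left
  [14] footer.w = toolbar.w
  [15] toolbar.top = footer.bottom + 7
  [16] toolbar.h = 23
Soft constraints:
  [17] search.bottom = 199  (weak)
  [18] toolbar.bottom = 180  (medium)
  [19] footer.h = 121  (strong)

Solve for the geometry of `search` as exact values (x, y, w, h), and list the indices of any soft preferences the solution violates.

search = (x=35, y=29, w=100, h=170)
violated soft preferences: none

1. search.x = 35  [search.left = status.left + 7]
2. search.y = 29  [search.top = status.top + 7]
3. search.h = 170  [status.bottom = search.bottom + 7]
4. search.w = 100  [footer.left = search.right + 7]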